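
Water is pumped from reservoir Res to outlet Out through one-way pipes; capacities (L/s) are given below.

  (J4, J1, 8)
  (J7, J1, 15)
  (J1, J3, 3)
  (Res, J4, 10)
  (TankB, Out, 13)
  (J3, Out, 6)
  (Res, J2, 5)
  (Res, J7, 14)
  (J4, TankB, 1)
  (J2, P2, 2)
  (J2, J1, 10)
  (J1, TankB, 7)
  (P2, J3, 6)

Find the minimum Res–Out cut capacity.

13

Augment Res→J4→TankB→Out: bottleneck 1, flow now 1.
Augment Res→J7→J1→TankB→Out: bottleneck 7, flow now 8.
Augment Res→J7→J1→J3→Out: bottleneck 3, flow now 11.
Augment Res→J2→P2→J3→Out: bottleneck 2, flow now 13.
No augmenting path remains; maximum flow = 13.
By max-flow min-cut, the minimum cut capacity equals the max flow.
In the residual graph, reachable from Res: {Res, J7, J2, J4, J1}.
Min-cut edges: J2→P2 (2), J4→TankB (1), J1→TankB (7), J1→J3 (3); capacity 2 + 1 + 7 + 3 = 13.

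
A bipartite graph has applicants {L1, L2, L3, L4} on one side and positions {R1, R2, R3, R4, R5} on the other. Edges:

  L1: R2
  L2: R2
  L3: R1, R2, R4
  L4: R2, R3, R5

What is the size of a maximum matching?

Unit-capacity flow: source→left, listed edges, right→sink; max matching = max flow.
Augmenting path L1→R2 (+1); matched 1.
Augmenting path L3→R1 (+1); matched 2.
Augmenting path L4→R3 (+1); matched 3.
No augmenting path remains; maximum matching = 3.
König certificate: {L3, L4, R2} is a vertex cover of size 3 (every listed pair touches it), so no matching can be larger.

3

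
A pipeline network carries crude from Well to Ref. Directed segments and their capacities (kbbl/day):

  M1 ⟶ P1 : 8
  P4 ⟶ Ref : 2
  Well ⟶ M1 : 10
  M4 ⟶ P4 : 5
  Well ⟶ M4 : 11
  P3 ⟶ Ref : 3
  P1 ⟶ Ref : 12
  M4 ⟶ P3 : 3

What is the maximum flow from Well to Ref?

Augment Well→M4→P4→Ref: bottleneck 2, flow now 2.
Augment Well→M4→P3→Ref: bottleneck 3, flow now 5.
Augment Well→M1→P1→Ref: bottleneck 8, flow now 13.
No augmenting path remains; maximum flow = 13.
In the residual graph, reachable from Well: {Well, M4, M1, P4}.
Min-cut edges: M4→P3 (3), M1→P1 (8), P4→Ref (2); capacity 3 + 8 + 2 = 13.
This cut is saturated, so no flow can exceed 13.

13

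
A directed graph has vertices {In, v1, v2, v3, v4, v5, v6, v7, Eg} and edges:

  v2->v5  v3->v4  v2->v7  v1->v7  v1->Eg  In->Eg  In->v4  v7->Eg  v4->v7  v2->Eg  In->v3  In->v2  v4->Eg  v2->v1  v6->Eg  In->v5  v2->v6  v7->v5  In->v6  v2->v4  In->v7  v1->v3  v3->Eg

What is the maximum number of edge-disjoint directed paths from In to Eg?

6

Assign every edge capacity 1; by Menger, the answer equals the max flow.
Path In→Eg (+1); total 1.
Path In→v2→Eg (+1); total 2.
Path In→v3→Eg (+1); total 3.
Path In→v4→Eg (+1); total 4.
Path In→v6→Eg (+1); total 5.
Path In→v7→Eg (+1); total 6.
No residual In→Eg path; max flow = 6.
Certifying cut of size 6: {In→Eg, In→v2, In→v3, In→v4, In→v6, In→v7}.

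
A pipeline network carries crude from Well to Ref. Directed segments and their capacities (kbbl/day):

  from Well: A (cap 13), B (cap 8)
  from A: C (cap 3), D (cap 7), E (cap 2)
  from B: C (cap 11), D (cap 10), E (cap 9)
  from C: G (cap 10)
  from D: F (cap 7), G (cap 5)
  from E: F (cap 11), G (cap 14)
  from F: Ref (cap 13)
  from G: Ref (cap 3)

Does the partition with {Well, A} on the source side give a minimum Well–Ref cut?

No — its capacity is 20, but the minimum cut has capacity 16.

Given cut capacity: 8 + 3 + 7 + 2 = 20.
Augment Well→A→C→G→Ref: bottleneck 3, flow now 3.
Augment Well→A→D→F→Ref: bottleneck 7, flow now 10.
Augment Well→A→E→F→Ref: bottleneck 2, flow now 12.
Augment Well→B→E→F→Ref: bottleneck 4, flow now 16.
No augmenting path remains; maximum flow = 16.
In the residual graph, reachable from Well: {Well, A, B, C, D, E, F, G}.
Min-cut edges: F→Ref (13), G→Ref (3); capacity 13 + 3 = 16.
Cut capacity 20 exceeds the max flow 16, so it is not minimum.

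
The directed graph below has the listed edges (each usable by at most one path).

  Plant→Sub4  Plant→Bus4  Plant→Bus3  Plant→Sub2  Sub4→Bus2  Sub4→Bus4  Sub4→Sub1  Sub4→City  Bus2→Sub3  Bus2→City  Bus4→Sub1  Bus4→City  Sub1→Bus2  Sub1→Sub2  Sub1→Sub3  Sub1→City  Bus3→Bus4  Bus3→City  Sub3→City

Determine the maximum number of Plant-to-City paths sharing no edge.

Assign every edge capacity 1; by Menger, the answer equals the max flow.
Path Plant→Sub4→City (+1); total 1.
Path Plant→Bus4→City (+1); total 2.
Path Plant→Bus3→City (+1); total 3.
No residual Plant→City path; max flow = 3.
Certifying cut of size 3: {Plant→Bus3, Plant→Bus4, Plant→Sub4}.

3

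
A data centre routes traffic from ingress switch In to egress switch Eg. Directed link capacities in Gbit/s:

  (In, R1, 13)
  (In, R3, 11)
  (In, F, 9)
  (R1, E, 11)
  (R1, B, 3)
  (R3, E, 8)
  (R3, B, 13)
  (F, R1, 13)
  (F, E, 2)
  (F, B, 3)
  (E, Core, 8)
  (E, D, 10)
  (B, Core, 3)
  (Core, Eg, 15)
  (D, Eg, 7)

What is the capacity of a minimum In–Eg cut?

Augment In→R1→E→Core→Eg: bottleneck 8, flow now 8.
Augment In→R1→E→D→Eg: bottleneck 3, flow now 11.
Augment In→R1→B→Core→Eg: bottleneck 2, flow now 13.
Augment In→R3→E→D→Eg: bottleneck 4, flow now 17.
Augment In→R3→B→Core→Eg: bottleneck 1, flow now 18.
No augmenting path remains; maximum flow = 18.
By max-flow min-cut, the minimum cut capacity equals the max flow.
In the residual graph, reachable from In: {In, R1, R3, F, E, B, D}.
Min-cut edges: E→Core (8), B→Core (3), D→Eg (7); capacity 8 + 3 + 7 = 18.

18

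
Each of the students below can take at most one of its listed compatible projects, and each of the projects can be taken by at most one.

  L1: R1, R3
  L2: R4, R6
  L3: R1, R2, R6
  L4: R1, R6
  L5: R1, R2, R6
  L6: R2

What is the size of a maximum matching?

5

Unit-capacity flow: source→left, listed edges, right→sink; max matching = max flow.
Augmenting path L1→R1 (+1); matched 1.
Augmenting path L2→R4 (+1); matched 2.
Augmenting path L3→R2 (+1); matched 3.
Augmenting path L4→R6 (+1); matched 4.
Augmenting path L5→R1→L1→R3 (+1); matched 5.
No augmenting path remains; maximum matching = 5.
König certificate: {L1, L2, R1, R2, R6} is a vertex cover of size 5 (every listed pair touches it), so no matching can be larger.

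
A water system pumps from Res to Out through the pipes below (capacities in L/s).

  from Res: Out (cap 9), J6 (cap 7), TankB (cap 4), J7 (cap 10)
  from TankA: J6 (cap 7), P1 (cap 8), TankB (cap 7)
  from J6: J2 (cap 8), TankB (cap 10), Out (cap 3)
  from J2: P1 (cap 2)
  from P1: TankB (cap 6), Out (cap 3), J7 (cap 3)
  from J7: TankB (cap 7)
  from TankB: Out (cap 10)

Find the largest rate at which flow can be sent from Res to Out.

Augment Res→Out: bottleneck 9, flow now 9.
Augment Res→J6→Out: bottleneck 3, flow now 12.
Augment Res→TankB→Out: bottleneck 4, flow now 16.
Augment Res→J6→TankB→Out: bottleneck 4, flow now 20.
Augment Res→J7→TankB→Out: bottleneck 2, flow now 22.
Augment Res→J7→TankB→J6→J2→P1→Out: bottleneck 2, flow now 24. (uses reverse residual edge)
No augmenting path remains; maximum flow = 24.
In the residual graph, reachable from Res: {Res, J6, J2, J7, TankB}.
Min-cut edges: Res→Out (9), J6→Out (3), J2→P1 (2), TankB→Out (10); capacity 9 + 3 + 2 + 10 = 24.
This cut is saturated, so no flow can exceed 24.

24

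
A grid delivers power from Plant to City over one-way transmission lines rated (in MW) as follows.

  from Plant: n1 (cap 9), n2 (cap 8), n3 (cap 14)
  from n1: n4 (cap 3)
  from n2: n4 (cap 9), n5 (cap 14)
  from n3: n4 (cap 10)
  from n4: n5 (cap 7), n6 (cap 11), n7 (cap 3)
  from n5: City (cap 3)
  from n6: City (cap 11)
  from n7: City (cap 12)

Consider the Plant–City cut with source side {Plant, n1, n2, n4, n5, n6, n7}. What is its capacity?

40

Edges leaving {Plant, n1, n2, n4, n5, n6, n7}: Plant→n3 (14), n5→City (3), n6→City (11), n7→City (12).
Cut capacity = 14 + 3 + 11 + 12 = 40.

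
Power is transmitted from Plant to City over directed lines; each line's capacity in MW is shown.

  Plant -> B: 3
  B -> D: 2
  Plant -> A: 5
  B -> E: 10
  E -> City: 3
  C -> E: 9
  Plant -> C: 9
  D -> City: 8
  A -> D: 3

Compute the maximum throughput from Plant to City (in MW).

Augment Plant→A→D→City: bottleneck 3, flow now 3.
Augment Plant→B→D→City: bottleneck 2, flow now 5.
Augment Plant→B→E→City: bottleneck 1, flow now 6.
Augment Plant→C→E→City: bottleneck 2, flow now 8.
No augmenting path remains; maximum flow = 8.
In the residual graph, reachable from Plant: {Plant, A, B, C, E}.
Min-cut edges: A→D (3), B→D (2), E→City (3); capacity 3 + 2 + 3 = 8.
This cut is saturated, so no flow can exceed 8.

8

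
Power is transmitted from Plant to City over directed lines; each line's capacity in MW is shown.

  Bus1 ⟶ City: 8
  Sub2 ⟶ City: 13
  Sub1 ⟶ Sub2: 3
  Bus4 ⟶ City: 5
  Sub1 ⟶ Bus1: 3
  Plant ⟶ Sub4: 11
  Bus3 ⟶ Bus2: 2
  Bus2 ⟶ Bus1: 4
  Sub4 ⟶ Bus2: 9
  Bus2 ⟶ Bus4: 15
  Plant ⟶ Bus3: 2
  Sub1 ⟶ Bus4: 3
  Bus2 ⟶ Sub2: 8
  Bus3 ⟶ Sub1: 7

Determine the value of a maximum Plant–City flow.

11

Augment Plant→Bus3→Sub1→Bus4→City: bottleneck 2, flow now 2.
Augment Plant→Sub4→Bus2→Bus4→City: bottleneck 3, flow now 5.
Augment Plant→Sub4→Bus2→Bus1→City: bottleneck 4, flow now 9.
Augment Plant→Sub4→Bus2→Sub2→City: bottleneck 2, flow now 11.
No augmenting path remains; maximum flow = 11.
In the residual graph, reachable from Plant: {Plant, Sub4}.
Min-cut edges: Plant→Bus3 (2), Sub4→Bus2 (9); capacity 2 + 9 = 11.
This cut is saturated, so no flow can exceed 11.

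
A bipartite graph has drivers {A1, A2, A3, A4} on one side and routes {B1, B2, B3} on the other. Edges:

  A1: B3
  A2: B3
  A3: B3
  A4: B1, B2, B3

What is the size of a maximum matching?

2

Unit-capacity flow: source→left, listed edges, right→sink; max matching = max flow.
Augmenting path A1→B3 (+1); matched 1.
Augmenting path A4→B1 (+1); matched 2.
No augmenting path remains; maximum matching = 2.
König certificate: {A4, B3} is a vertex cover of size 2 (every listed pair touches it), so no matching can be larger.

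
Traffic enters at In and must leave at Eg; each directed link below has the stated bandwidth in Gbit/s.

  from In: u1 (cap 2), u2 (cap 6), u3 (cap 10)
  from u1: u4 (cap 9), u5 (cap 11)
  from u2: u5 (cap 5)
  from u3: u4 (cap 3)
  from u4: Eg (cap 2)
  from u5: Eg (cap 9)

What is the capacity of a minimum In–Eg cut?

Augment In→u1→u4→Eg: bottleneck 2, flow now 2.
Augment In→u2→u5→Eg: bottleneck 5, flow now 7.
Augment In→u3→u4→u1→u5→Eg: bottleneck 2, flow now 9. (uses reverse residual edge)
No augmenting path remains; maximum flow = 9.
By max-flow min-cut, the minimum cut capacity equals the max flow.
In the residual graph, reachable from In: {In, u2, u3, u4}.
Min-cut edges: In→u1 (2), u2→u5 (5), u4→Eg (2); capacity 2 + 5 + 2 = 9.

9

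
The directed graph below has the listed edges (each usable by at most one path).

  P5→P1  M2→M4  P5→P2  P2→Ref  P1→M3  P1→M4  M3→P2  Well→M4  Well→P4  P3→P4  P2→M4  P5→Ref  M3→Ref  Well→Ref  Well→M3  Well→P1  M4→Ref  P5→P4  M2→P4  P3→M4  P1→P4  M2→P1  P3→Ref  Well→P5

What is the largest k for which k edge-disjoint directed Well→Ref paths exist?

Assign every edge capacity 1; by Menger, the answer equals the max flow.
Path Well→Ref (+1); total 1.
Path Well→P5→Ref (+1); total 2.
Path Well→M3→Ref (+1); total 3.
Path Well→M4→Ref (+1); total 4.
Path Well→P1→M3→P2→Ref (+1); total 5.
No residual Well→Ref path; max flow = 5.
Certifying cut of size 5: {Well→M3, Well→M4, Well→P1, Well→P5, Well→Ref}.

5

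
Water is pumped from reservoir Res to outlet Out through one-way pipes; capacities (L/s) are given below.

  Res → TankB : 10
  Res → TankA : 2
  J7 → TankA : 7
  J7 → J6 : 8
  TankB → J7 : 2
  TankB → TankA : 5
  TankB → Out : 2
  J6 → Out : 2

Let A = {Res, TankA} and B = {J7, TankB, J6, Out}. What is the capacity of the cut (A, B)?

10

Edges leaving {Res, TankA}: Res→TankB (10).
Cut capacity = 10 = 10.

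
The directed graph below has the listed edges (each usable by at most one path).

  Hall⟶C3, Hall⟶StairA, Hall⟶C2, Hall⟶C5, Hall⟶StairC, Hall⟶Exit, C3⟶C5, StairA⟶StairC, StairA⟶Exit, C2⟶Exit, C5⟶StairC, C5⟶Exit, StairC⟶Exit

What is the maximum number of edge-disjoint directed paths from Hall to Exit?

Assign every edge capacity 1; by Menger, the answer equals the max flow.
Path Hall→Exit (+1); total 1.
Path Hall→StairA→Exit (+1); total 2.
Path Hall→C2→Exit (+1); total 3.
Path Hall→C5→Exit (+1); total 4.
Path Hall→StairC→Exit (+1); total 5.
No residual Hall→Exit path; max flow = 5.
Certifying cut of size 5: {C5→Exit, Hall→C2, Hall→Exit, Hall→StairA, StairC→Exit}.

5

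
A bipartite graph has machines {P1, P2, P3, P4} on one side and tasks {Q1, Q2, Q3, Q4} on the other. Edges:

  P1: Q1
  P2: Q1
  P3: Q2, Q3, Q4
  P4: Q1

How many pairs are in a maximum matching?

Unit-capacity flow: source→left, listed edges, right→sink; max matching = max flow.
Augmenting path P1→Q1 (+1); matched 1.
Augmenting path P3→Q2 (+1); matched 2.
No augmenting path remains; maximum matching = 2.
König certificate: {P3, Q1} is a vertex cover of size 2 (every listed pair touches it), so no matching can be larger.

2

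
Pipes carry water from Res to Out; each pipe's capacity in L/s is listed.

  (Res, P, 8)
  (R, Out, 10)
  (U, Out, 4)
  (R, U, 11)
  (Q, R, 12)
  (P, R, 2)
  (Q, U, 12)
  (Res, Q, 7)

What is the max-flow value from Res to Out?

9

Augment Res→P→R→Out: bottleneck 2, flow now 2.
Augment Res→Q→R→Out: bottleneck 7, flow now 9.
No augmenting path remains; maximum flow = 9.
In the residual graph, reachable from Res: {Res, P}.
Min-cut edges: Res→Q (7), P→R (2); capacity 7 + 2 = 9.
This cut is saturated, so no flow can exceed 9.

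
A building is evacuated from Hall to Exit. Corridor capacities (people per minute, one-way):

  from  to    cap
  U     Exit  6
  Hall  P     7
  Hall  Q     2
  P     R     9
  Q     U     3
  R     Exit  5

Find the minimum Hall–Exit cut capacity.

Augment Hall→P→R→Exit: bottleneck 5, flow now 5.
Augment Hall→Q→U→Exit: bottleneck 2, flow now 7.
No augmenting path remains; maximum flow = 7.
By max-flow min-cut, the minimum cut capacity equals the max flow.
In the residual graph, reachable from Hall: {Hall, P, R}.
Min-cut edges: Hall→Q (2), R→Exit (5); capacity 2 + 5 = 7.

7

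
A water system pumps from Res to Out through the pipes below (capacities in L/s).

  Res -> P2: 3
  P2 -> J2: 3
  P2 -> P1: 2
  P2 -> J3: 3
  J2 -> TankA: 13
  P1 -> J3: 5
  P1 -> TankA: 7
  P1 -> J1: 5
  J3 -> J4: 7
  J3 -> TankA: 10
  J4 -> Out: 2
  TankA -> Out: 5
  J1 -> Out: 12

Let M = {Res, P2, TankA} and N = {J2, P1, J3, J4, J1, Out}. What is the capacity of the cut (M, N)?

Edges leaving {Res, P2, TankA}: P2→J2 (3), P2→P1 (2), P2→J3 (3), TankA→Out (5).
Cut capacity = 3 + 2 + 3 + 5 = 13.

13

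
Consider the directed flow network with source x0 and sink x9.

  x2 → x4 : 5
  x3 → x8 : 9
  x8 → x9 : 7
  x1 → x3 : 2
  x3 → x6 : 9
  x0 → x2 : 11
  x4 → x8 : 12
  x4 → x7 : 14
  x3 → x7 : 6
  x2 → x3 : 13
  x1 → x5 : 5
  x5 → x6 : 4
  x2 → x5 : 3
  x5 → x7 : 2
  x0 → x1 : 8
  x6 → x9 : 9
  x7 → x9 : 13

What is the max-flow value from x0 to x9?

18

Augment x0→x1→x3→x6→x9: bottleneck 2, flow now 2.
Augment x0→x1→x5→x6→x9: bottleneck 4, flow now 6.
Augment x0→x1→x5→x7→x9: bottleneck 1, flow now 7.
Augment x0→x2→x3→x6→x9: bottleneck 3, flow now 10.
Augment x0→x2→x3→x7→x9: bottleneck 6, flow now 16.
Augment x0→x2→x3→x8→x9: bottleneck 2, flow now 18.
No augmenting path remains; maximum flow = 18.
In the residual graph, reachable from x0: {x0, x1}.
Min-cut edges: x0→x2 (11), x1→x3 (2), x1→x5 (5); capacity 11 + 2 + 5 = 18.
This cut is saturated, so no flow can exceed 18.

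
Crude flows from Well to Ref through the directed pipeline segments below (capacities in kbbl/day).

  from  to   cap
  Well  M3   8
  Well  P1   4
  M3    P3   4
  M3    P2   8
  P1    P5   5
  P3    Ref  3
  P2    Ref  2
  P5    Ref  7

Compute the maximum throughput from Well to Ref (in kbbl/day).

Augment Well→M3→P3→Ref: bottleneck 3, flow now 3.
Augment Well→M3→P2→Ref: bottleneck 2, flow now 5.
Augment Well→P1→P5→Ref: bottleneck 4, flow now 9.
No augmenting path remains; maximum flow = 9.
In the residual graph, reachable from Well: {Well, M3, P3, P2}.
Min-cut edges: Well→P1 (4), P3→Ref (3), P2→Ref (2); capacity 4 + 3 + 2 = 9.
This cut is saturated, so no flow can exceed 9.

9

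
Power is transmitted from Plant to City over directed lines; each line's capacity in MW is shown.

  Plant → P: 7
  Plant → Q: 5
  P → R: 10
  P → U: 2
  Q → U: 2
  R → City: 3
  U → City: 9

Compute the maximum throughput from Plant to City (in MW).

Augment Plant→P→R→City: bottleneck 3, flow now 3.
Augment Plant→P→U→City: bottleneck 2, flow now 5.
Augment Plant→Q→U→City: bottleneck 2, flow now 7.
No augmenting path remains; maximum flow = 7.
In the residual graph, reachable from Plant: {Plant, P, Q, R}.
Min-cut edges: P→U (2), Q→U (2), R→City (3); capacity 2 + 2 + 3 = 7.
This cut is saturated, so no flow can exceed 7.

7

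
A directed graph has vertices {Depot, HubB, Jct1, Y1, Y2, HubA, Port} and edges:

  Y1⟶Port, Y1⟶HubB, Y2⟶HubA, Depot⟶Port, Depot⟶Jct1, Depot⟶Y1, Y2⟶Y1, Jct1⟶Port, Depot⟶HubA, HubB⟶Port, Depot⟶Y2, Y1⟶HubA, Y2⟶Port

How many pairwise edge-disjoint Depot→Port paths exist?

4

Assign every edge capacity 1; by Menger, the answer equals the max flow.
Path Depot→Port (+1); total 1.
Path Depot→Jct1→Port (+1); total 2.
Path Depot→Y1→Port (+1); total 3.
Path Depot→Y2→Port (+1); total 4.
No residual Depot→Port path; max flow = 4.
Certifying cut of size 4: {Depot→Jct1, Depot→Port, Depot→Y1, Depot→Y2}.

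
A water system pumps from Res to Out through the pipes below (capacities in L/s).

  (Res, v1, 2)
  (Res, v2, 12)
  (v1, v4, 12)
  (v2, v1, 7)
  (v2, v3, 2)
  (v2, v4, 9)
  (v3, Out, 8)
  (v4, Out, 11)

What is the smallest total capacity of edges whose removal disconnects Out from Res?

Augment Res→v1→v4→Out: bottleneck 2, flow now 2.
Augment Res→v2→v3→Out: bottleneck 2, flow now 4.
Augment Res→v2→v4→Out: bottleneck 9, flow now 13.
No augmenting path remains; maximum flow = 13.
By max-flow min-cut, the minimum cut capacity equals the max flow.
In the residual graph, reachable from Res: {Res, v1, v2, v4}.
Min-cut edges: v2→v3 (2), v4→Out (11); capacity 2 + 11 = 13.

13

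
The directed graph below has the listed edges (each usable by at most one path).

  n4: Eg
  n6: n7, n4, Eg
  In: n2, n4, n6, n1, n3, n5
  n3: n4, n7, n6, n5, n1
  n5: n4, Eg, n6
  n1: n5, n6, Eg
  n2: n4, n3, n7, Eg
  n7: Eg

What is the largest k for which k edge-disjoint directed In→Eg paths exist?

Assign every edge capacity 1; by Menger, the answer equals the max flow.
Path In→n1→Eg (+1); total 1.
Path In→n2→Eg (+1); total 2.
Path In→n4→Eg (+1); total 3.
Path In→n5→Eg (+1); total 4.
Path In→n6→Eg (+1); total 5.
Path In→n3→n7→Eg (+1); total 6.
No residual In→Eg path; max flow = 6.
Certifying cut of size 6: {In→n1, In→n2, In→n3, In→n4, In→n5, In→n6}.

6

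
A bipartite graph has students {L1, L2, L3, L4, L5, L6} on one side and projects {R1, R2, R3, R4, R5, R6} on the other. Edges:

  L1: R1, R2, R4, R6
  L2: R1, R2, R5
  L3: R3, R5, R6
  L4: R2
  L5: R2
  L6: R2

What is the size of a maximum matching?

4

Unit-capacity flow: source→left, listed edges, right→sink; max matching = max flow.
Augmenting path L1→R1 (+1); matched 1.
Augmenting path L2→R2 (+1); matched 2.
Augmenting path L3→R3 (+1); matched 3.
Augmenting path L4→R2→L2→R5 (+1); matched 4.
No augmenting path remains; maximum matching = 4.
König certificate: {L1, L2, L3, R2} is a vertex cover of size 4 (every listed pair touches it), so no matching can be larger.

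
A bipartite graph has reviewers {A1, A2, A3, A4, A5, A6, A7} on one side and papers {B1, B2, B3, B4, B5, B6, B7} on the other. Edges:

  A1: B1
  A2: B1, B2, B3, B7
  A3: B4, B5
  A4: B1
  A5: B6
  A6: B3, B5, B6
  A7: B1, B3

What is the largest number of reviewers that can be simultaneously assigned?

6

Unit-capacity flow: source→left, listed edges, right→sink; max matching = max flow.
Augmenting path A1→B1 (+1); matched 1.
Augmenting path A2→B2 (+1); matched 2.
Augmenting path A3→B4 (+1); matched 3.
Augmenting path A5→B6 (+1); matched 4.
Augmenting path A6→B3 (+1); matched 5.
Augmenting path A7→B3→A6→B5 (+1); matched 6.
No augmenting path remains; maximum matching = 6.
König certificate: {A2, A3, A5, A6, A7, B1} is a vertex cover of size 6 (every listed pair touches it), so no matching can be larger.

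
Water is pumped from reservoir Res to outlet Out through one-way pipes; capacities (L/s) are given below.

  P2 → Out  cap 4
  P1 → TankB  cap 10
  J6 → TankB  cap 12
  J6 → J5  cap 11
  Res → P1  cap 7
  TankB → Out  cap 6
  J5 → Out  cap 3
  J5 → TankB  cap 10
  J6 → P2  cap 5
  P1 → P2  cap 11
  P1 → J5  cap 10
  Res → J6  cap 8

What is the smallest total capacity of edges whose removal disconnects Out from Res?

13

Augment Res→P1→TankB→Out: bottleneck 6, flow now 6.
Augment Res→P1→J5→Out: bottleneck 1, flow now 7.
Augment Res→J6→J5→Out: bottleneck 2, flow now 9.
Augment Res→J6→P2→Out: bottleneck 4, flow now 13.
No augmenting path remains; maximum flow = 13.
By max-flow min-cut, the minimum cut capacity equals the max flow.
In the residual graph, reachable from Res: {Res, P1, J6, TankB, J5, P2}.
Min-cut edges: TankB→Out (6), J5→Out (3), P2→Out (4); capacity 6 + 3 + 4 = 13.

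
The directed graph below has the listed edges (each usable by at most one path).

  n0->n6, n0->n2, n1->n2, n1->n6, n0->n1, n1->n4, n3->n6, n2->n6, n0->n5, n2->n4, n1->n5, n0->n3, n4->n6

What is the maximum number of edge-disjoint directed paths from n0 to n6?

Assign every edge capacity 1; by Menger, the answer equals the max flow.
Path n0→n6 (+1); total 1.
Path n0→n1→n6 (+1); total 2.
Path n0→n2→n6 (+1); total 3.
Path n0→n3→n6 (+1); total 4.
No residual n0→n6 path; max flow = 4.
Certifying cut of size 4: {n0→n1, n0→n2, n0→n3, n0→n6}.

4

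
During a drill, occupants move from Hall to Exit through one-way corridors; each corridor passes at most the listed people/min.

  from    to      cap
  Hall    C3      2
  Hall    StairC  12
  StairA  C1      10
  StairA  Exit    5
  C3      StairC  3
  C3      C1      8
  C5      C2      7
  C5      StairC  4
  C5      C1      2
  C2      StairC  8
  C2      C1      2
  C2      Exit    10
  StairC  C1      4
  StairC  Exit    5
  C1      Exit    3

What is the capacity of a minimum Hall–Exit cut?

8

Augment Hall→StairC→Exit: bottleneck 5, flow now 5.
Augment Hall→C3→C1→Exit: bottleneck 2, flow now 7.
Augment Hall→StairC→C1→Exit: bottleneck 1, flow now 8.
No augmenting path remains; maximum flow = 8.
By max-flow min-cut, the minimum cut capacity equals the max flow.
In the residual graph, reachable from Hall: {Hall, C3, StairC, C1}.
Min-cut edges: StairC→Exit (5), C1→Exit (3); capacity 5 + 3 = 8.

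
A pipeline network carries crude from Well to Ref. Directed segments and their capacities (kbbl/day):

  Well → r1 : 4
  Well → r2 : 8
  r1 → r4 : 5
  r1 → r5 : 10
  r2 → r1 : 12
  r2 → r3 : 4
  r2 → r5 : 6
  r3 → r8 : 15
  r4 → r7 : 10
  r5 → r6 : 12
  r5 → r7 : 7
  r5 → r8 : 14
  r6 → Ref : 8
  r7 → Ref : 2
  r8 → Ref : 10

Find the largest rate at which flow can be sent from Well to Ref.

12

Augment Well→r1→r4→r7→Ref: bottleneck 2, flow now 2.
Augment Well→r1→r5→r6→Ref: bottleneck 2, flow now 4.
Augment Well→r2→r3→r8→Ref: bottleneck 4, flow now 8.
Augment Well→r2→r5→r6→Ref: bottleneck 4, flow now 12.
No augmenting path remains; maximum flow = 12.
In the residual graph, reachable from Well: {Well}.
Min-cut edges: Well→r1 (4), Well→r2 (8); capacity 4 + 8 = 12.
This cut is saturated, so no flow can exceed 12.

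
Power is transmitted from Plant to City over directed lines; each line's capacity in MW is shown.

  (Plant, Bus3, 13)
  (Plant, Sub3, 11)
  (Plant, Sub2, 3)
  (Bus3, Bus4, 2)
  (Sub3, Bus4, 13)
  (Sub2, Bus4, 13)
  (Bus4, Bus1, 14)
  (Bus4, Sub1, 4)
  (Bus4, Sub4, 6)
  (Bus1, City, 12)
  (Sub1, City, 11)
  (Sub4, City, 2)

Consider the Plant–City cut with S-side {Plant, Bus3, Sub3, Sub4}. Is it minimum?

Given cut capacity: 3 + 2 + 13 + 2 = 20.
Augment Plant→Bus3→Bus4→Bus1→City: bottleneck 2, flow now 2.
Augment Plant→Sub3→Bus4→Bus1→City: bottleneck 10, flow now 12.
Augment Plant→Sub3→Bus4→Sub1→City: bottleneck 1, flow now 13.
Augment Plant→Sub2→Bus4→Sub1→City: bottleneck 3, flow now 16.
No augmenting path remains; maximum flow = 16.
In the residual graph, reachable from Plant: {Plant, Bus3}.
Min-cut edges: Plant→Sub3 (11), Plant→Sub2 (3), Bus3→Bus4 (2); capacity 11 + 3 + 2 = 16.
Cut capacity 20 exceeds the max flow 16, so it is not minimum.

No — its capacity is 20, but the minimum cut has capacity 16.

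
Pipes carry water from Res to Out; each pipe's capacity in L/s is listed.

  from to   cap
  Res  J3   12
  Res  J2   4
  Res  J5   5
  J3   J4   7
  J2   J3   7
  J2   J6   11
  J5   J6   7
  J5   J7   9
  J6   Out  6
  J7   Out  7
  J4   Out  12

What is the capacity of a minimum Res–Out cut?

16

Augment Res→J3→J4→Out: bottleneck 7, flow now 7.
Augment Res→J2→J6→Out: bottleneck 4, flow now 11.
Augment Res→J5→J6→Out: bottleneck 2, flow now 13.
Augment Res→J5→J7→Out: bottleneck 3, flow now 16.
No augmenting path remains; maximum flow = 16.
By max-flow min-cut, the minimum cut capacity equals the max flow.
In the residual graph, reachable from Res: {Res, J3}.
Min-cut edges: Res→J2 (4), Res→J5 (5), J3→J4 (7); capacity 4 + 5 + 7 = 16.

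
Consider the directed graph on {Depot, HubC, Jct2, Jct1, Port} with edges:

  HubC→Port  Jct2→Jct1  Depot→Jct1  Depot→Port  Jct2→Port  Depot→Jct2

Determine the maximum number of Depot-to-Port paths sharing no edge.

2

Assign every edge capacity 1; by Menger, the answer equals the max flow.
Path Depot→Port (+1); total 1.
Path Depot→Jct2→Port (+1); total 2.
No residual Depot→Port path; max flow = 2.
Certifying cut of size 2: {Depot→Jct2, Depot→Port}.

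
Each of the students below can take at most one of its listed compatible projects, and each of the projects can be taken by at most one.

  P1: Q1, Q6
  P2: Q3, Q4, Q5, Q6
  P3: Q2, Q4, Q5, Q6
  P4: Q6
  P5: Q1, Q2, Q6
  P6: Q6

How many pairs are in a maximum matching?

Unit-capacity flow: source→left, listed edges, right→sink; max matching = max flow.
Augmenting path P1→Q1 (+1); matched 1.
Augmenting path P2→Q3 (+1); matched 2.
Augmenting path P3→Q2 (+1); matched 3.
Augmenting path P4→Q6 (+1); matched 4.
Augmenting path P5→Q2→P3→Q4 (+1); matched 5.
No augmenting path remains; maximum matching = 5.
König certificate: {P1, P2, P3, P5, Q6} is a vertex cover of size 5 (every listed pair touches it), so no matching can be larger.

5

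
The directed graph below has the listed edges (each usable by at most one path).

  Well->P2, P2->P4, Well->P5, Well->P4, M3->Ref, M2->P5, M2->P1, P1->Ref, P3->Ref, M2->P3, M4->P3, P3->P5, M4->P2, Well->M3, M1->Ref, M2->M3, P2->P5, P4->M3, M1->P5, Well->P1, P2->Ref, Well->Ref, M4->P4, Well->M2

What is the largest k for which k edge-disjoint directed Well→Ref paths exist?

Assign every edge capacity 1; by Menger, the answer equals the max flow.
Path Well→Ref (+1); total 1.
Path Well→P2→Ref (+1); total 2.
Path Well→P1→Ref (+1); total 3.
Path Well→M3→Ref (+1); total 4.
Path Well→M2→P3→Ref (+1); total 5.
No residual Well→Ref path; max flow = 5.
Certifying cut of size 5: {M3→Ref, Well→M2, Well→P1, Well→P2, Well→Ref}.

5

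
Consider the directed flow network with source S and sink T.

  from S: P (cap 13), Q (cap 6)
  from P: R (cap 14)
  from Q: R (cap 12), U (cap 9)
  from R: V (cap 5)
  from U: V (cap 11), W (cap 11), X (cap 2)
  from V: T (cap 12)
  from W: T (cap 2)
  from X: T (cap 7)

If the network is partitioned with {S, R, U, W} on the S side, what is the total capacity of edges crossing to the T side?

39

Edges leaving {S, R, U, W}: S→P (13), S→Q (6), R→V (5), U→V (11), U→X (2), W→T (2).
Cut capacity = 13 + 6 + 5 + 11 + 2 + 2 = 39.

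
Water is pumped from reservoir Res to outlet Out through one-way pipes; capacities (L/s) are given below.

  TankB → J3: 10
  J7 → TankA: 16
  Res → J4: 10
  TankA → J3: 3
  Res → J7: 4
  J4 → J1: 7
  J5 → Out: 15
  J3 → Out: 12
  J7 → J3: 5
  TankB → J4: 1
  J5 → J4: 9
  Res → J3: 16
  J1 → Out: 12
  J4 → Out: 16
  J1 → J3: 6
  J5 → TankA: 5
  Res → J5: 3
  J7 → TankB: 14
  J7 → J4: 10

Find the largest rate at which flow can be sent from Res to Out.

29

Augment Res→J5→Out: bottleneck 3, flow now 3.
Augment Res→J4→Out: bottleneck 10, flow now 13.
Augment Res→J3→Out: bottleneck 12, flow now 25.
Augment Res→J7→J4→Out: bottleneck 4, flow now 29.
No augmenting path remains; maximum flow = 29.
In the residual graph, reachable from Res: {Res, J3}.
Min-cut edges: Res→J7 (4), Res→J5 (3), Res→J4 (10), J3→Out (12); capacity 4 + 3 + 10 + 12 = 29.
This cut is saturated, so no flow can exceed 29.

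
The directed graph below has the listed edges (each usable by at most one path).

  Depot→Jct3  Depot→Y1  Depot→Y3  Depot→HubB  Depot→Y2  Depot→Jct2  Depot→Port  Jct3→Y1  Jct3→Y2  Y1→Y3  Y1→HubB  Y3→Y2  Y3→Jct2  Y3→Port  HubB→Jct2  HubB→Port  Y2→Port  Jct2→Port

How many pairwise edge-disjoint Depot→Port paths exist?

Assign every edge capacity 1; by Menger, the answer equals the max flow.
Path Depot→Port (+1); total 1.
Path Depot→Y3→Port (+1); total 2.
Path Depot→HubB→Port (+1); total 3.
Path Depot→Y2→Port (+1); total 4.
Path Depot→Jct2→Port (+1); total 5.
No residual Depot→Port path; max flow = 5.
Certifying cut of size 5: {Depot→Port, HubB→Port, Jct2→Port, Y2→Port, Y3→Port}.

5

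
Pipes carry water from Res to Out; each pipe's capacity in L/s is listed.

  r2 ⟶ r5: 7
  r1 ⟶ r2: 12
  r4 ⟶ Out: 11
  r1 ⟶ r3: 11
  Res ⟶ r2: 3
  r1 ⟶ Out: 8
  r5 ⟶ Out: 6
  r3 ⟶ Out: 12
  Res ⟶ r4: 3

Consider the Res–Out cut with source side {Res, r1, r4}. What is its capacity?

Edges leaving {Res, r1, r4}: Res→r2 (3), r1→r2 (12), r1→r3 (11), r1→Out (8), r4→Out (11).
Cut capacity = 3 + 12 + 11 + 8 + 11 = 45.

45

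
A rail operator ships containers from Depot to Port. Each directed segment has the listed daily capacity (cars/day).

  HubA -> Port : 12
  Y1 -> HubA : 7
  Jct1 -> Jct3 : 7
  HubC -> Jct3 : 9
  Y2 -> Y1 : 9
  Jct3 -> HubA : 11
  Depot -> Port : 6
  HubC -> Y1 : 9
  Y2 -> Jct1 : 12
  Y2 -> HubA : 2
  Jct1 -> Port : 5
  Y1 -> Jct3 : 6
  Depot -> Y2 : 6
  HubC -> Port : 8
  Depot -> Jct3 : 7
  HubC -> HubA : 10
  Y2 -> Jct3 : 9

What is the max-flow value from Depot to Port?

Augment Depot→Port: bottleneck 6, flow now 6.
Augment Depot→Y2→Jct1→Port: bottleneck 5, flow now 11.
Augment Depot→Y2→HubA→Port: bottleneck 1, flow now 12.
Augment Depot→Jct3→HubA→Port: bottleneck 7, flow now 19.
No augmenting path remains; maximum flow = 19.
In the residual graph, reachable from Depot: {Depot}.
Min-cut edges: Depot→Y2 (6), Depot→Jct3 (7), Depot→Port (6); capacity 6 + 7 + 6 = 19.
This cut is saturated, so no flow can exceed 19.

19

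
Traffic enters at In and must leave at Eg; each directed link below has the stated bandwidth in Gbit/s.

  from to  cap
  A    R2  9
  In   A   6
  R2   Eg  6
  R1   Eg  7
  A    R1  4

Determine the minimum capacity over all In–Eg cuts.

Augment In→A→R1→Eg: bottleneck 4, flow now 4.
Augment In→A→R2→Eg: bottleneck 2, flow now 6.
No augmenting path remains; maximum flow = 6.
By max-flow min-cut, the minimum cut capacity equals the max flow.
In the residual graph, reachable from In: {In}.
Min-cut edges: In→A (6); capacity 6 = 6.

6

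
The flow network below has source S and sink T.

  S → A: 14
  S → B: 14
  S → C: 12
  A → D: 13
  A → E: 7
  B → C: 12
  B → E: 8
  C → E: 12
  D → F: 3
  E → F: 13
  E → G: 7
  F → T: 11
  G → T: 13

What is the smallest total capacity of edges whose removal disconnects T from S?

18

Augment S→A→D→F→T: bottleneck 3, flow now 3.
Augment S→A→E→F→T: bottleneck 7, flow now 10.
Augment S→B→E→F→T: bottleneck 1, flow now 11.
Augment S→B→E→G→T: bottleneck 7, flow now 18.
No augmenting path remains; maximum flow = 18.
By max-flow min-cut, the minimum cut capacity equals the max flow.
In the residual graph, reachable from S: {S, A, B, C, D, E, F}.
Min-cut edges: E→G (7), F→T (11); capacity 7 + 11 = 18.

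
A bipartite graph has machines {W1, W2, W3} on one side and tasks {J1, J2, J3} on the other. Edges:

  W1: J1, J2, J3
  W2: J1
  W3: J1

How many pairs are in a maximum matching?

Unit-capacity flow: source→left, listed edges, right→sink; max matching = max flow.
Augmenting path W1→J1 (+1); matched 1.
Augmenting path W2→J1→W1→J2 (+1); matched 2.
No augmenting path remains; maximum matching = 2.
König certificate: {W1, J1} is a vertex cover of size 2 (every listed pair touches it), so no matching can be larger.

2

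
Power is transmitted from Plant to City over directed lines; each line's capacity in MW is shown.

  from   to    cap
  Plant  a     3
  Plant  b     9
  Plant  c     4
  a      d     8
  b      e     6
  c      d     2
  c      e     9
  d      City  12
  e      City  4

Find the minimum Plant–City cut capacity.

9

Augment Plant→a→d→City: bottleneck 3, flow now 3.
Augment Plant→b→e→City: bottleneck 4, flow now 7.
Augment Plant→c→d→City: bottleneck 2, flow now 9.
No augmenting path remains; maximum flow = 9.
By max-flow min-cut, the minimum cut capacity equals the max flow.
In the residual graph, reachable from Plant: {Plant, b, c, e}.
Min-cut edges: Plant→a (3), c→d (2), e→City (4); capacity 3 + 2 + 4 = 9.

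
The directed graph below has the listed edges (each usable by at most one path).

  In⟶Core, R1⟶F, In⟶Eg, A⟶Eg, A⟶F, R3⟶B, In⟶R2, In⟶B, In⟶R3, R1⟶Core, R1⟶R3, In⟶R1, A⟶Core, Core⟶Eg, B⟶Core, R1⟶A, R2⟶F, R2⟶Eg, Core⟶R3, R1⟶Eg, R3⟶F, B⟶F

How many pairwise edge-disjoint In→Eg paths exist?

Assign every edge capacity 1; by Menger, the answer equals the max flow.
Path In→Eg (+1); total 1.
Path In→R2→Eg (+1); total 2.
Path In→R1→Eg (+1); total 3.
Path In→Core→Eg (+1); total 4.
No residual In→Eg path; max flow = 4.
Certifying cut of size 4: {Core→Eg, In→Eg, In→R1, In→R2}.

4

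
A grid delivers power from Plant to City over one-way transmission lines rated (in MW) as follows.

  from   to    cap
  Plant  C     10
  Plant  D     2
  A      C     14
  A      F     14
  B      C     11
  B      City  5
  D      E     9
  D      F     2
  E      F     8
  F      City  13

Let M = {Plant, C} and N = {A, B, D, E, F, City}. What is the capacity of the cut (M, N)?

Edges leaving {Plant, C}: Plant→D (2).
Cut capacity = 2 = 2.

2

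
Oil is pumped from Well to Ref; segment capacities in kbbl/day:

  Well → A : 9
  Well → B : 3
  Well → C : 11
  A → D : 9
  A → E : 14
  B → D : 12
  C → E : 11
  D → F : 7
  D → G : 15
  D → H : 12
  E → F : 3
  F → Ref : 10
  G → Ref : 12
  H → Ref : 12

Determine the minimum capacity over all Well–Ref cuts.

Augment Well→A→D→F→Ref: bottleneck 7, flow now 7.
Augment Well→A→D→G→Ref: bottleneck 2, flow now 9.
Augment Well→B→D→G→Ref: bottleneck 3, flow now 12.
Augment Well→C→E→F→Ref: bottleneck 3, flow now 15.
No augmenting path remains; maximum flow = 15.
By max-flow min-cut, the minimum cut capacity equals the max flow.
In the residual graph, reachable from Well: {Well, C, E}.
Min-cut edges: Well→A (9), Well→B (3), E→F (3); capacity 9 + 3 + 3 = 15.

15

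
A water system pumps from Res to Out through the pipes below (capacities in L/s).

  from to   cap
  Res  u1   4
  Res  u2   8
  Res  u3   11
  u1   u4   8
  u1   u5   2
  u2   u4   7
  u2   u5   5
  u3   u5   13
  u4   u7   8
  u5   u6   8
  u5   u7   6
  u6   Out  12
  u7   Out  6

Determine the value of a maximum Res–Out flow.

14

Augment Res→u1→u4→u7→Out: bottleneck 4, flow now 4.
Augment Res→u2→u4→u7→Out: bottleneck 2, flow now 6.
Augment Res→u2→u5→u6→Out: bottleneck 5, flow now 11.
Augment Res→u3→u5→u6→Out: bottleneck 3, flow now 14.
No augmenting path remains; maximum flow = 14.
In the residual graph, reachable from Res: {Res, u1, u2, u3, u4, u5, u7}.
Min-cut edges: u5→u6 (8), u7→Out (6); capacity 8 + 6 = 14.
This cut is saturated, so no flow can exceed 14.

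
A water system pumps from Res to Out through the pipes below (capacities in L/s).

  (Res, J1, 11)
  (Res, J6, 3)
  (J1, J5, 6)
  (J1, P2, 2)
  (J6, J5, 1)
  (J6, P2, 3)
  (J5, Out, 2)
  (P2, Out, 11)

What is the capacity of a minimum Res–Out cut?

7

Augment Res→J1→J5→Out: bottleneck 2, flow now 2.
Augment Res→J1→P2→Out: bottleneck 2, flow now 4.
Augment Res→J6→P2→Out: bottleneck 3, flow now 7.
No augmenting path remains; maximum flow = 7.
By max-flow min-cut, the minimum cut capacity equals the max flow.
In the residual graph, reachable from Res: {Res, J1, J5}.
Min-cut edges: Res→J6 (3), J1→P2 (2), J5→Out (2); capacity 3 + 2 + 2 = 7.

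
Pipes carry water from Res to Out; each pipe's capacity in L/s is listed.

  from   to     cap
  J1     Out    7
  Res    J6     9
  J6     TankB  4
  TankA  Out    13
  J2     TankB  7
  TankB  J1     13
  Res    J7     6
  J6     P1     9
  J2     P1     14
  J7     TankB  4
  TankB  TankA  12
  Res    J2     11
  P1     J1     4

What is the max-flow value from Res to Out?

Augment Res→J6→TankB→J1→Out: bottleneck 4, flow now 4.
Augment Res→J6→P1→J1→Out: bottleneck 3, flow now 7.
Augment Res→J2→TankB→TankA→Out: bottleneck 7, flow now 14.
Augment Res→J7→TankB→TankA→Out: bottleneck 4, flow now 18.
Augment Res→J6→P1→J1→TankB→TankA→Out: bottleneck 1, flow now 19. (uses reverse residual edge)
No augmenting path remains; maximum flow = 19.
In the residual graph, reachable from Res: {Res, J6, J2, J7, P1}.
Min-cut edges: J6→TankB (4), J2→TankB (7), J7→TankB (4), P1→J1 (4); capacity 4 + 7 + 4 + 4 = 19.
This cut is saturated, so no flow can exceed 19.

19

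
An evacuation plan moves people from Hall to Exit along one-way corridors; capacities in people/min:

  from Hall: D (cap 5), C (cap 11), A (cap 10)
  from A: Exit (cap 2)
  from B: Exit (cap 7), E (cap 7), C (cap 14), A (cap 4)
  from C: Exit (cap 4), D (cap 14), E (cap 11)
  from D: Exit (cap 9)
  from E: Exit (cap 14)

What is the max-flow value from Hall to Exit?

Augment Hall→A→Exit: bottleneck 2, flow now 2.
Augment Hall→C→Exit: bottleneck 4, flow now 6.
Augment Hall→D→Exit: bottleneck 5, flow now 11.
Augment Hall→C→D→Exit: bottleneck 4, flow now 15.
Augment Hall→C→E→Exit: bottleneck 3, flow now 18.
No augmenting path remains; maximum flow = 18.
In the residual graph, reachable from Hall: {Hall, A}.
Min-cut edges: Hall→C (11), Hall→D (5), A→Exit (2); capacity 11 + 5 + 2 = 18.
This cut is saturated, so no flow can exceed 18.

18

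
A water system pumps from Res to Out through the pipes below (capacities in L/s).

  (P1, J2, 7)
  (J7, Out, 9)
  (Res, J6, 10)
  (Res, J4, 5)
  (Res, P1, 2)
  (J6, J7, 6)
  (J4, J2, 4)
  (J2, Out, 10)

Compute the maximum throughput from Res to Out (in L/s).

Augment Res→J4→J2→Out: bottleneck 4, flow now 4.
Augment Res→J6→J7→Out: bottleneck 6, flow now 10.
Augment Res→P1→J2→Out: bottleneck 2, flow now 12.
No augmenting path remains; maximum flow = 12.
In the residual graph, reachable from Res: {Res, J4, J6}.
Min-cut edges: Res→P1 (2), J4→J2 (4), J6→J7 (6); capacity 2 + 4 + 6 = 12.
This cut is saturated, so no flow can exceed 12.

12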